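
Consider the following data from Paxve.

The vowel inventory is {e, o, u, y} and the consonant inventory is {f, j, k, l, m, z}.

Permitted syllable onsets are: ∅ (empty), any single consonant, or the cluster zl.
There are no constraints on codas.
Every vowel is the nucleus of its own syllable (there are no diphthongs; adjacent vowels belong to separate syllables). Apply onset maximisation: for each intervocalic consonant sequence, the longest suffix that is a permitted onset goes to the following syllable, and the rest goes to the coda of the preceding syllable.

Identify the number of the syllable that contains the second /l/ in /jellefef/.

The vowels are e, e, e — 3 nuclei, so 3 syllables.
/e…e/ gap (V1→V2): /ll/ — longest licit onset from the right is /l/, leaving /l/ as coda.
/e…e/ gap (V2→V3): /f/ is a single consonant, so it becomes the next onset.
Putting it together: jel.le.fef.
The second /l/ is in the onset of syllable 2 (/le/).

2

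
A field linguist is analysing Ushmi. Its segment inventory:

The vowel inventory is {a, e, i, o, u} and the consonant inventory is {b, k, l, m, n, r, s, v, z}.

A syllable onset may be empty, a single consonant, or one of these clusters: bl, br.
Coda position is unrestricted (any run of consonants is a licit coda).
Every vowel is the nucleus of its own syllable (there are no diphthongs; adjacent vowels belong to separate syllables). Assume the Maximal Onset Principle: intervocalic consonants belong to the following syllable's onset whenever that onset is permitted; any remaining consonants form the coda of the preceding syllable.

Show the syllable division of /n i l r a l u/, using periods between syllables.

Vowels present: i, a, u; each is a nucleus, giving 3 syllables.
/i…a/ gap (V1→V2): /lr/ — longest licit onset from the right is /r/, leaving /l/ as coda.
/a…u/ gap (V2→V3): /l/ → onset of the next syllable (single consonants are always licit onsets).

nil.ra.lu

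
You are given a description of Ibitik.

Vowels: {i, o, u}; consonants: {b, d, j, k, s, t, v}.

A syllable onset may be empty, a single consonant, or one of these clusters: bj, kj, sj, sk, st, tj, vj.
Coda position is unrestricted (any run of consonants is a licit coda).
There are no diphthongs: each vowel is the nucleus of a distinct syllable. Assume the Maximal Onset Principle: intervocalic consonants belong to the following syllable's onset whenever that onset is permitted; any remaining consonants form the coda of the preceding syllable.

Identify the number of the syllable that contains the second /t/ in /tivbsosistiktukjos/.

Nuclei (vowels): i, o, i, i, u, o → 6 syllables.
σ1/σ2 boundary: cluster /vbs/ — the longest permitted-onset suffix is /s/; onset = /s/, preceding coda = /vb/.
σ2/σ3 boundary: just /s/ — single C goes to the following onset.
σ3/σ4 boundary: /st/ — entire cluster is a permitted onset → onset /st/, coda ∅.
σ4/σ5 boundary: /kt/ — longest licit onset from the right is /t/, leaving /k/ as coda.
σ5/σ6 boundary: /kj/ — entire cluster is a permitted onset → onset /kj/, coda ∅.
Result: tivb.so.si.stik.tu.kjos.
The second /t/ is in the onset of syllable 4 (/stik/).

4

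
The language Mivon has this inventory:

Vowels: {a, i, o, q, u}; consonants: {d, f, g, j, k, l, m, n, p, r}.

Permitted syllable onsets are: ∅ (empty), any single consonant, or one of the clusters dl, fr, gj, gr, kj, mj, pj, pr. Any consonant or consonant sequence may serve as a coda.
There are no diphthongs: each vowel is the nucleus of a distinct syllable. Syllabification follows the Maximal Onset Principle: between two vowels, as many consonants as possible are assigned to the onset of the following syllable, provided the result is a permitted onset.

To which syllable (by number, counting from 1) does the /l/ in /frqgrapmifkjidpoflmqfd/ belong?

5

Nuclei (vowels): q, a, i, i, o, q → 6 syllables.
Between /q/ (V1) and /a/ (V2): cluster /gr/ — /gr/ is itself a permitted onset, so the whole cluster goes right; preceding coda = ∅.
Between /a/ (V2) and /i/ (V3): cluster /pm/ — the longest permitted-onset suffix is /m/; onset = /m/, preceding coda = /p/.
Between /i/ (V3) and /i/ (V4): cluster /fkj/ — the longest permitted-onset suffix is /kj/; onset = /kj/, preceding coda = /f/.
Between /i/ (V4) and /o/ (V5): /dp/ splits as /d/ + /p/ (/p/ is the longest suffix that is a licit onset).
Between /o/ (V5) and /q/ (V6): /flm/ splits as /fl/ + /m/ (/m/ is the longest suffix that is a licit onset).
Result: frq.grap.mif.kjid.pofl.mqfd.
The /l/ is in the coda of syllable 5 (/pofl/).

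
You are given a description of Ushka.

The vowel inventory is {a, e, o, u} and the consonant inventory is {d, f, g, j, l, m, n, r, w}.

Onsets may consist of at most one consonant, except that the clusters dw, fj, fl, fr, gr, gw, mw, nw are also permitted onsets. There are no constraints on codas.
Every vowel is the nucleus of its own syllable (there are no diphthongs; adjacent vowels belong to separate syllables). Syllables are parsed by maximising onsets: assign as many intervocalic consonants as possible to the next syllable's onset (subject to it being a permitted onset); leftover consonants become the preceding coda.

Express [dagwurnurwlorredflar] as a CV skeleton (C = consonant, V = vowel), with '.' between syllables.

CV.CCVC.CVCC.CVC.CVC.CCVC

Vowels present: a, u, u, o, e, a; each is a nucleus, giving 6 syllables.
Between /a/ (V1) and /u/ (V2): cluster /gw/ — /gw/ is itself a permitted onset, so the whole cluster goes right; preceding coda = ∅.
Between /u/ (V2) and /u/ (V3): /rn/ splits as /r/ + /n/ (/n/ is the longest suffix that is a licit onset).
Between /u/ (V3) and /o/ (V4): /rwl/ — longest licit onset from the right is /l/, leaving /rw/ as coda.
Between /o/ (V4) and /e/ (V5): /rr/ — longest licit onset from the right is /r/, leaving /r/ as coda.
Between /e/ (V5) and /a/ (V6): /dfl/ splits as /d/ + /fl/ (/fl/ is the longest suffix that is a licit onset).
Syllabification: da.gwur.nurw.lor.red.flar.
Mapping each syllable to C/V: /da/ → CV, /gwur/ → CCVC, /nurw/ → CVCC, /lor/ → CVC, /red/ → CVC, /flar/ → CCVC.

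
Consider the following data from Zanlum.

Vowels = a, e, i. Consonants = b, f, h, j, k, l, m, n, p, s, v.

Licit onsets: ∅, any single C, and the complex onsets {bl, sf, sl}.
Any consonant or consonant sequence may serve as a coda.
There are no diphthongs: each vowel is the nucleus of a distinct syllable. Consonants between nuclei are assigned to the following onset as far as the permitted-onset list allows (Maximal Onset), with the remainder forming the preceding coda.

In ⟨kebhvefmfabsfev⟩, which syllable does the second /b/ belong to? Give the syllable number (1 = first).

Nuclei (vowels): e, e, a, e → 4 syllables.
Between /e/ (V1) and /e/ (V2): /bhv/; trying suffixes from longest down, /v/ is the first permitted one, so coda /bh/ | onset /v/.
Between /e/ (V2) and /a/ (V3): /fmf/ splits as /fm/ + /f/ (/f/ is the longest suffix that is a licit onset).
Between /a/ (V3) and /e/ (V4): cluster /bsf/ — the longest permitted-onset suffix is /sf/; onset = /sf/, preceding coda = /b/.
Result: kebh.vefm.fab.sfev.
The second /b/ is in the coda of syllable 3 (/fab/).

3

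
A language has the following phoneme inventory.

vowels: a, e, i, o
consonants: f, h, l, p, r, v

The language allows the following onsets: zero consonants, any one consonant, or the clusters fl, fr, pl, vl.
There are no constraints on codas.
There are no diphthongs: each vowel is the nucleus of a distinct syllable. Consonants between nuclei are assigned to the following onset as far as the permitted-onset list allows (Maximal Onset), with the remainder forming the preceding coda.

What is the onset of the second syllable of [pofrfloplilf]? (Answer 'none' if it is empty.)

fl

Nuclei (vowels): o, o, i → 3 syllables.
Between /o/ (V1) and /o/ (V2): /frfl/ splits as /fr/ + /fl/ (/fl/ is the longest suffix that is a licit onset).
Between /o/ (V2) and /i/ (V3): cluster /pl/ — /pl/ is itself a permitted onset, so the whole cluster goes right; preceding coda = ∅.
Putting it together: pofr.flo.plilf.
Syllable 2 is /flo/: onset /fl/, nucleus /o/, coda ∅.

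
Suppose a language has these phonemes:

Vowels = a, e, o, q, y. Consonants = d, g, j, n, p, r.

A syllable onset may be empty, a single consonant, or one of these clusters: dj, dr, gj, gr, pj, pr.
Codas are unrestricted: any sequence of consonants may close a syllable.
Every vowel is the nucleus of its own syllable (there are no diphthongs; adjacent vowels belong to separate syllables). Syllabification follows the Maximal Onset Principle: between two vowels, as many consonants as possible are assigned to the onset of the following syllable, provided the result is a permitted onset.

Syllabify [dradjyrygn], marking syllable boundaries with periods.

dra.djy.rygn

The vowels are a, y, y — 3 nuclei, so 3 syllables.
Between /a/ (V1) and /y/ (V2): /dj/ — entire cluster is a permitted onset → onset /dj/, coda ∅.
Between /y/ (V2) and /y/ (V3): just /r/ — single C goes to the following onset.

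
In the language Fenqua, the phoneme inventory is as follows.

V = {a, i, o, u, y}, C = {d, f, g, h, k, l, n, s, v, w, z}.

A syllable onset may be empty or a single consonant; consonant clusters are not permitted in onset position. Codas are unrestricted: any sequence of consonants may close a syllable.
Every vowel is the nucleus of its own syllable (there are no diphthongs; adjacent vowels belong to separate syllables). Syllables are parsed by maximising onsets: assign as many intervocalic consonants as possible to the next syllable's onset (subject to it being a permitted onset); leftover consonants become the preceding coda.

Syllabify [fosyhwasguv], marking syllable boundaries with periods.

The vowels are o, y, a, u — 4 nuclei, so 4 syllables.
Between /o/ (V1) and /y/ (V2): /s/ → onset of the next syllable (single consonants are always licit onsets).
Between /y/ (V2) and /a/ (V3): cluster /hw/ — the longest permitted-onset suffix is /w/; onset = /w/, preceding coda = /h/.
Between /a/ (V3) and /u/ (V4): /sg/ splits as /s/ + /g/ (/g/ is the longest suffix that is a licit onset).

fo.syh.was.guv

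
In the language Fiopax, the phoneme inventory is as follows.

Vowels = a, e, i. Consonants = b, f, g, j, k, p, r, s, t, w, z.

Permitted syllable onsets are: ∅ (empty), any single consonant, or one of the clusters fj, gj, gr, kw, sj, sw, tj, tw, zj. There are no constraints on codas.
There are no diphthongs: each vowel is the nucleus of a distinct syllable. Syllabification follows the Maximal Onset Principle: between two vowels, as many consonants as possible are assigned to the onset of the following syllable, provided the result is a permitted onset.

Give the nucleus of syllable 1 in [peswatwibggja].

e

Vowels present: e, a, i, a; each is a nucleus, giving 4 syllables.
The first nucleus (vowel 1 from the left) is /e/.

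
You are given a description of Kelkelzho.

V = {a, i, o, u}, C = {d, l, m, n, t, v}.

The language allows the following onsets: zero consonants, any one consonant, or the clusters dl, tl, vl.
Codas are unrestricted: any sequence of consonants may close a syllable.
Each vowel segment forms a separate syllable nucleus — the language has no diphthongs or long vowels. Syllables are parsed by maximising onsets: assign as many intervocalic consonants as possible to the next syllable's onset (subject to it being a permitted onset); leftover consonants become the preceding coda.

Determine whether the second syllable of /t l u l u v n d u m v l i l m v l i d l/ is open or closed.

closed

The vowels are u, u, u, i, i — 5 nuclei, so 5 syllables.
σ1/σ2 boundary: just /l/ — single C goes to the following onset.
σ2/σ3 boundary: /vnd/ splits as /vn/ + /d/ (/d/ is the longest suffix that is a licit onset).
σ3/σ4 boundary: /mvl/ — longest licit onset from the right is /vl/, leaving /m/ as coda.
σ4/σ5 boundary: cluster /lmvl/ — the longest permitted-onset suffix is /vl/; onset = /vl/, preceding coda = /lm/.
Result: tlu.luvn.dum.vlilm.vlidl.
Syllable 2 is /luvn/ with coda /vn/, so it is closed.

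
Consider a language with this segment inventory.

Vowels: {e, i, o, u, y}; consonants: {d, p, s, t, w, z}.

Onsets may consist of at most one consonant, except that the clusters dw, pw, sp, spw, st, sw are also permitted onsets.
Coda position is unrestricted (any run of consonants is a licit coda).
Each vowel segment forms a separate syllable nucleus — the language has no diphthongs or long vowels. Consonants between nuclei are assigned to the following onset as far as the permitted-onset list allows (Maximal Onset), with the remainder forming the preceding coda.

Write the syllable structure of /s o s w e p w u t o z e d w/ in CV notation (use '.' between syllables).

CV.CCV.CCV.CV.CVCC

Vowels present: o, e, u, o, e; each is a nucleus, giving 5 syllables.
Between /o/ (V1) and /e/ (V2): cluster /sw/ — /sw/ is itself a permitted onset, so the whole cluster goes right; preceding coda = ∅.
Between /e/ (V2) and /u/ (V3): /pw/ — entire cluster is a permitted onset → onset /pw/, coda ∅.
Between /u/ (V3) and /o/ (V4): /t/ → onset of the next syllable (single consonants are always licit onsets).
Between /o/ (V4) and /e/ (V5): /z/ → onset of the next syllable (single consonants are always licit onsets).
Result: so.swe.pwu.to.zedw.
Mapping each syllable to C/V: /so/ → CV, /swe/ → CCV, /pwu/ → CCV, /to/ → CV, /zedw/ → CVCC.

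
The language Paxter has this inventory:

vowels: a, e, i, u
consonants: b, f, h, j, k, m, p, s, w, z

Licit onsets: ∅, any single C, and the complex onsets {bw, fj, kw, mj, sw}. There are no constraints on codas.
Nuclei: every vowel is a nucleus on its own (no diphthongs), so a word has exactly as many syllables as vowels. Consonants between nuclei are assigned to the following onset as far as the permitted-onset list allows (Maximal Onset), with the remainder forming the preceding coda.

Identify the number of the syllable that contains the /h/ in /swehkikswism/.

1

The vowels are e, i, i — 3 nuclei, so 3 syllables.
/e…i/ gap (V1→V2): /hk/ — longest licit onset from the right is /k/, leaving /h/ as coda.
/i…i/ gap (V2→V3): cluster /ksw/ — the longest permitted-onset suffix is /sw/; onset = /sw/, preceding coda = /k/.
Putting it together: sweh.kik.swism.
The /h/ is in the coda of syllable 1 (/sweh/).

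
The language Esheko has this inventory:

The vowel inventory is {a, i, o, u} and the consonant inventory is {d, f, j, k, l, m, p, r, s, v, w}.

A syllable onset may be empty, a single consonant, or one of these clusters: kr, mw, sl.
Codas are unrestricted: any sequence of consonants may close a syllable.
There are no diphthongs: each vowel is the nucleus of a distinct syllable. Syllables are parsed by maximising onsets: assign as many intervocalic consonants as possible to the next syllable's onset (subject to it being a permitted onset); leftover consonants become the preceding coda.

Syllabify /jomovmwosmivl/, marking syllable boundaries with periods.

Vowels present: o, o, o, i; each is a nucleus, giving 4 syllables.
/o…o/ gap (V1→V2): just /m/ — single C goes to the following onset.
/o…o/ gap (V2→V3): /vmw/; trying suffixes from longest down, /mw/ is the first permitted one, so coda /v/ | onset /mw/.
/o…i/ gap (V3→V4): cluster /sm/ — the longest permitted-onset suffix is /m/; onset = /m/, preceding coda = /s/.

jo.mov.mwos.mivl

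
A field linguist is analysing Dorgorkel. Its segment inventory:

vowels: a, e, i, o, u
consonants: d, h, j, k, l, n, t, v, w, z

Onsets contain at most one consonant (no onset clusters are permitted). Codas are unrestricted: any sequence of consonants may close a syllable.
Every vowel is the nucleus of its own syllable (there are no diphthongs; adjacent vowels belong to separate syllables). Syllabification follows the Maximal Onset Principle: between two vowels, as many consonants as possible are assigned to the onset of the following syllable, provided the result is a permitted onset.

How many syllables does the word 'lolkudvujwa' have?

Vowels present: o, u, u, a; each is a nucleus, giving 4 syllables.

4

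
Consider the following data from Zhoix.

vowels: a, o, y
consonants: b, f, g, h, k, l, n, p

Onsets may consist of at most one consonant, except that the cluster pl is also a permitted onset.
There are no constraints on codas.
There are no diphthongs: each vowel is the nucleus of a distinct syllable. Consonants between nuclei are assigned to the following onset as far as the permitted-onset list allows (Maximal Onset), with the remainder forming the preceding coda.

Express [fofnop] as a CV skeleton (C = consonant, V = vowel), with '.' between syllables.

CVC.CVC

Vowels present: o, o; each is a nucleus, giving 2 syllables.
/o…o/ gap (V1→V2): cluster /fn/ — the longest permitted-onset suffix is /n/; onset = /n/, preceding coda = /f/.
Putting it together: fof.nop.
Mapping each syllable to C/V: /fof/ → CVC, /nop/ → CVC.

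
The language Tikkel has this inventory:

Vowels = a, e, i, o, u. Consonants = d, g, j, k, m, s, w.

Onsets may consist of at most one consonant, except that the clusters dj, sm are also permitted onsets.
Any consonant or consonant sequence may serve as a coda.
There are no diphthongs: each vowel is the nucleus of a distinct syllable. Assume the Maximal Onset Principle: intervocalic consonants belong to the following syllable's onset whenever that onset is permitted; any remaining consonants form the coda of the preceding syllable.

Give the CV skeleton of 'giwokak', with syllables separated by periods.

CV.CV.CVC

The vowels are i, o, a — 3 nuclei, so 3 syllables.
/i…o/ gap (V1→V2): /w/ → onset of the next syllable (single consonants are always licit onsets).
/o…a/ gap (V2→V3): /k/ is a single consonant, so it becomes the next onset.
Syllabification: gi.wo.kak.
Mapping each syllable to C/V: /gi/ → CV, /wo/ → CV, /kak/ → CVC.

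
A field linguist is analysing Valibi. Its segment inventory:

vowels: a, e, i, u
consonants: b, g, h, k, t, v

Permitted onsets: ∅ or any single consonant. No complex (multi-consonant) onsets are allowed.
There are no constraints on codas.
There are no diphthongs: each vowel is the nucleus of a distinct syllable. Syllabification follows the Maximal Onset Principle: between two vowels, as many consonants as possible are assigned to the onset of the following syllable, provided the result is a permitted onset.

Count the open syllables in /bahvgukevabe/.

4

Nuclei (vowels): a, u, e, a, e → 5 syllables.
/a…u/ gap (V1→V2): /hvg/ — longest licit onset from the right is /g/, leaving /hv/ as coda.
/u…e/ gap (V2→V3): /k/ is a single consonant, so it becomes the next onset.
/e…a/ gap (V3→V4): /v/ is a single consonant, so it becomes the next onset.
/a…e/ gap (V4→V5): /b/ → onset of the next syllable (single consonants are always licit onsets).
Result: bahv.gu.ke.va.be.
Classifying each syllable: /bahv/ (closed), /gu/ (open), /ke/ (open), /va/ (open), /be/ (open).
Open syllables: 4.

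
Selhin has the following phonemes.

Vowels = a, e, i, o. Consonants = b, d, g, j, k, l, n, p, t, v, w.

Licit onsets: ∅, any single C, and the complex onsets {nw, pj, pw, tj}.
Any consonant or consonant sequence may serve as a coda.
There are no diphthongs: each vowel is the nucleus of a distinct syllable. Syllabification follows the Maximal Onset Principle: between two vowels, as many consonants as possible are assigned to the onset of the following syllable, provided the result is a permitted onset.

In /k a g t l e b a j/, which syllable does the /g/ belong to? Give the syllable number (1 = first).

1

Nuclei (vowels): a, e, a → 3 syllables.
/a…e/ gap (V1→V2): cluster /gtl/ — the longest permitted-onset suffix is /l/; onset = /l/, preceding coda = /gt/.
/e…a/ gap (V2→V3): /b/ → onset of the next syllable (single consonants are always licit onsets).
Putting it together: kagt.le.baj.
The /g/ is in the coda of syllable 1 (/kagt/).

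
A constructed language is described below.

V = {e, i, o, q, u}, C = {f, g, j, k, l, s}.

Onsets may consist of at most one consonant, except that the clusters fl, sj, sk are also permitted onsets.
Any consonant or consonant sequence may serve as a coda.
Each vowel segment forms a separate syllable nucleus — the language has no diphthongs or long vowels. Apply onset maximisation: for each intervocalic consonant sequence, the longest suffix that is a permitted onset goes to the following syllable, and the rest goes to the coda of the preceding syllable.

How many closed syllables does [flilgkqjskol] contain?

3

Vowels present: i, q, o; each is a nucleus, giving 3 syllables.
/i…q/ gap (V1→V2): cluster /lgk/ — the longest permitted-onset suffix is /k/; onset = /k/, preceding coda = /lg/.
/q…o/ gap (V2→V3): /jsk/ splits as /j/ + /sk/ (/sk/ is the longest suffix that is a licit onset).
Syllabification: flilg.kqj.skol.
Classifying each syllable: /flilg/ (closed), /kqj/ (closed), /skol/ (closed).
Closed syllables: 3.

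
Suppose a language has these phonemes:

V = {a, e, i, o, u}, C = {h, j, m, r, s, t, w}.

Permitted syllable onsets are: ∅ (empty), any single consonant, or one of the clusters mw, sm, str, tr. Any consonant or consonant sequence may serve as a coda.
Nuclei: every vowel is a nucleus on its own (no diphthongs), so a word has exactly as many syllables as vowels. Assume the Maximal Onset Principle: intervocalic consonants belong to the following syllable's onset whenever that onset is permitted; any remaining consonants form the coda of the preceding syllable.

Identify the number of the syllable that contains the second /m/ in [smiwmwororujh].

Vowels present: i, o, o, u; each is a nucleus, giving 4 syllables.
Between /i/ (V1) and /o/ (V2): cluster /wmw/ — the longest permitted-onset suffix is /mw/; onset = /mw/, preceding coda = /w/.
Between /o/ (V2) and /o/ (V3): /r/ → onset of the next syllable (single consonants are always licit onsets).
Between /o/ (V3) and /u/ (V4): /r/ is a single consonant, so it becomes the next onset.
Putting it together: smiw.mwo.ro.rujh.
The second /m/ is in the onset of syllable 2 (/mwo/).

2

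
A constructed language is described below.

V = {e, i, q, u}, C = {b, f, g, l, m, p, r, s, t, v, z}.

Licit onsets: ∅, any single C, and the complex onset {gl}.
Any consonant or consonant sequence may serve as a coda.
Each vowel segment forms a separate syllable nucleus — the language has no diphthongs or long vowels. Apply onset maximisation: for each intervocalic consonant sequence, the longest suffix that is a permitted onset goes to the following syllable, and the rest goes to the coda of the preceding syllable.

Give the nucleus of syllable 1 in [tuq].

u

The vowels are u, q — 2 nuclei, so 2 syllables.
The first nucleus (vowel 1 from the left) is /u/.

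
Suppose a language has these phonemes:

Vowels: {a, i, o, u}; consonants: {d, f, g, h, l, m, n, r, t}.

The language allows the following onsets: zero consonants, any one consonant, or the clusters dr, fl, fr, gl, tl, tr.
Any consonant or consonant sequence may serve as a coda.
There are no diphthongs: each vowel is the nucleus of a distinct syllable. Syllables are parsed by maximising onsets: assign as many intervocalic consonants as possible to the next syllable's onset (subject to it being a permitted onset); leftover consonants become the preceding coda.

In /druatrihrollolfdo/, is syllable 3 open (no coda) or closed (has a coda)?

closed

The vowels are u, a, i, o, o, o — 6 nuclei, so 6 syllables.
Between /u/ (V1) and /a/ (V2): hiatus — the boundary sits between the two vowels.
Between /a/ (V2) and /i/ (V3): /tr/ is a licit onset in full, so it all attaches to the next syllable.
Between /i/ (V3) and /o/ (V4): /hr/ — longest licit onset from the right is /r/, leaving /h/ as coda.
Between /o/ (V4) and /o/ (V5): cluster /ll/ — the longest permitted-onset suffix is /l/; onset = /l/, preceding coda = /l/.
Between /o/ (V5) and /o/ (V6): /lfd/ splits as /lf/ + /d/ (/d/ is the longest suffix that is a licit onset).
Result: dru.a.trih.rol.lolf.do.
Syllable 3 is /trih/ with coda /h/, so it is closed.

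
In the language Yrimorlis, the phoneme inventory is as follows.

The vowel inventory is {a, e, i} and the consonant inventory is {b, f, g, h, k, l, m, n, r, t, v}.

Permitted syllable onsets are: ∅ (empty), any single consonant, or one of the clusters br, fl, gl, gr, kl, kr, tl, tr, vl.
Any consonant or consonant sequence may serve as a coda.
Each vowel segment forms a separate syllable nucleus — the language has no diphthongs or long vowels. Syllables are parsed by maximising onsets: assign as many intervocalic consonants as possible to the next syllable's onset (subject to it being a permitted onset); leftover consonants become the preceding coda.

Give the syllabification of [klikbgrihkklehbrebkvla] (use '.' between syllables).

Nuclei (vowels): i, i, e, e, a → 5 syllables.
Between /i/ (V1) and /i/ (V2): /kbgr/ — longest licit onset from the right is /gr/, leaving /kb/ as coda.
Between /i/ (V2) and /e/ (V3): /hkkl/ splits as /hk/ + /kl/ (/kl/ is the longest suffix that is a licit onset).
Between /e/ (V3) and /e/ (V4): /hbr/; trying suffixes from longest down, /br/ is the first permitted one, so coda /h/ | onset /br/.
Between /e/ (V4) and /a/ (V5): /bkvl/ — longest licit onset from the right is /vl/, leaving /bk/ as coda.

klikb.grihk.kleh.brebk.vla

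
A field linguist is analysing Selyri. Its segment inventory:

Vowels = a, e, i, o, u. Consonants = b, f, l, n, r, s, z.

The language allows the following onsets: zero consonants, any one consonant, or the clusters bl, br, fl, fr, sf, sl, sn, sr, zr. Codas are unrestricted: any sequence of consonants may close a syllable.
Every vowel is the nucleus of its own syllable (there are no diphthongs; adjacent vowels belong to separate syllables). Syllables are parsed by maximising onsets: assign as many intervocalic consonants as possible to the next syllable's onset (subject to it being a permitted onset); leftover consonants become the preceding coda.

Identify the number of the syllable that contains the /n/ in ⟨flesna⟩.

Vowels present: e, a; each is a nucleus, giving 2 syllables.
V1 /e/ – V2 /a/: /sn/ is a licit onset in full, so it all attaches to the next syllable.
So the parse is fle.sna.
The /n/ is in the onset of syllable 2 (/sna/).

2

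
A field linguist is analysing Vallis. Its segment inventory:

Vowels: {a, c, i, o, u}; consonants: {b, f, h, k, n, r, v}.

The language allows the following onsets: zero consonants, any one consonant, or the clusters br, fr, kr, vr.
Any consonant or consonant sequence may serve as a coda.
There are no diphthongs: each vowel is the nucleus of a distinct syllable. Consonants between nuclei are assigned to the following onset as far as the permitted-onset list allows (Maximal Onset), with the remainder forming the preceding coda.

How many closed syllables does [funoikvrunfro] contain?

2

Nuclei (vowels): u, o, i, u, o → 5 syllables.
/u…o/ gap (V1→V2): /n/ is a single consonant, so it becomes the next onset.
/o…i/ gap (V2→V3): nothing intervenes; syllable break is V.V.
/i…u/ gap (V3→V4): /kvr/ splits as /k/ + /vr/ (/vr/ is the longest suffix that is a licit onset).
/u…o/ gap (V4→V5): /nfr/; trying suffixes from longest down, /fr/ is the first permitted one, so coda /n/ | onset /fr/.
Syllabification: fu.no.ik.vrun.fro.
Classifying each syllable: /fu/ (open), /no/ (open), /ik/ (closed), /vrun/ (closed), /fro/ (open).
Closed syllables: 2.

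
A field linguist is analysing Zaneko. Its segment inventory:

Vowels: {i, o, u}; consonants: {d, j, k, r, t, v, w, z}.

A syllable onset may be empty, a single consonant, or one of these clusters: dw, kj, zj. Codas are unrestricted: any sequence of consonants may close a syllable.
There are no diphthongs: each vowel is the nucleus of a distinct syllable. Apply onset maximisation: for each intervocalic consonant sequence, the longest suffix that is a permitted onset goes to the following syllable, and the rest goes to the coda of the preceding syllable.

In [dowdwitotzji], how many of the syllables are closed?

2

Nuclei (vowels): o, i, o, i → 4 syllables.
V1 /o/ – V2 /i/: /wdw/ — longest licit onset from the right is /dw/, leaving /w/ as coda.
V2 /i/ – V3 /o/: /t/ → onset of the next syllable (single consonants are always licit onsets).
V3 /o/ – V4 /i/: /tzj/ splits as /t/ + /zj/ (/zj/ is the longest suffix that is a licit onset).
So the parse is dow.dwi.tot.zji.
Classifying each syllable: /dow/ (closed), /dwi/ (open), /tot/ (closed), /zji/ (open).
Closed syllables: 2.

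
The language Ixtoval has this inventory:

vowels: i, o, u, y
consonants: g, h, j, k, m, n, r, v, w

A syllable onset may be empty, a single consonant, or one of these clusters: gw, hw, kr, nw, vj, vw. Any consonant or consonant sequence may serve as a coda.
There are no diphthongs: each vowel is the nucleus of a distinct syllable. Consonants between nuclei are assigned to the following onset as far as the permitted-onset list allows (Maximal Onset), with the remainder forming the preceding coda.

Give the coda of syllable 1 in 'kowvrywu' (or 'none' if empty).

wv

Vowels present: o, y, u; each is a nucleus, giving 3 syllables.
Between /o/ (V1) and /y/ (V2): cluster /wvr/ — the longest permitted-onset suffix is /r/; onset = /r/, preceding coda = /wv/.
Between /y/ (V2) and /u/ (V3): just /w/ — single C goes to the following onset.
Syllabification: kowv.ry.wu.
Syllable 1 is /kowv/: onset /k/, nucleus /o/, coda /wv/.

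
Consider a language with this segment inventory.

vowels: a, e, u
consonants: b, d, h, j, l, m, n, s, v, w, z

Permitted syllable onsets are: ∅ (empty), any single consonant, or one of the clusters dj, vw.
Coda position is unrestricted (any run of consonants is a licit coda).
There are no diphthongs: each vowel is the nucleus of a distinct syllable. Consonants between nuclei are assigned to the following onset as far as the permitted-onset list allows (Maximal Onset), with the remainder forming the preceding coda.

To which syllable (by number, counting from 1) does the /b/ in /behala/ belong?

1

Nuclei (vowels): e, a, a → 3 syllables.
V1 /e/ – V2 /a/: /h/ is a single consonant, so it becomes the next onset.
V2 /a/ – V3 /a/: /l/ → onset of the next syllable (single consonants are always licit onsets).
Putting it together: be.ha.la.
The /b/ is in the onset of syllable 1 (/be/).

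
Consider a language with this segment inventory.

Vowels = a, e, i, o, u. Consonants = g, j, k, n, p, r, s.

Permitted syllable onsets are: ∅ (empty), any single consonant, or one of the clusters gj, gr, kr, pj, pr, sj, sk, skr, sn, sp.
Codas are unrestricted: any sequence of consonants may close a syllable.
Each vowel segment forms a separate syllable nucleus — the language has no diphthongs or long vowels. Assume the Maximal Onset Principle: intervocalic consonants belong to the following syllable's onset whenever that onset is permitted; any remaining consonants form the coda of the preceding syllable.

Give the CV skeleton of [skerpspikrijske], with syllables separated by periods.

CCVCC.CCV.CCVC.CCV

Nuclei (vowels): e, i, i, e → 4 syllables.
σ1/σ2 boundary: /rpsp/; trying suffixes from longest down, /sp/ is the first permitted one, so coda /rp/ | onset /sp/.
σ2/σ3 boundary: /kr/ is a licit onset in full, so it all attaches to the next syllable.
σ3/σ4 boundary: /jsk/ — longest licit onset from the right is /sk/, leaving /j/ as coda.
Syllabification: skerp.spi.krij.ske.
Mapping each syllable to C/V: /skerp/ → CCVCC, /spi/ → CCV, /krij/ → CCVC, /ske/ → CCV.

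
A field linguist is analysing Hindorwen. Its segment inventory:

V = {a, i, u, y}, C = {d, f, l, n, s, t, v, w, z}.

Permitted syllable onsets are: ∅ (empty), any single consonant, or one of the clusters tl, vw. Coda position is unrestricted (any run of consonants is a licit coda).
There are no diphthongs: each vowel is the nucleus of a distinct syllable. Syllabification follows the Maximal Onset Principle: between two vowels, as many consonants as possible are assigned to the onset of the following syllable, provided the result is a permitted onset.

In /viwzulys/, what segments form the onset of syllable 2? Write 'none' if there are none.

z

The vowels are i, u, y — 3 nuclei, so 3 syllables.
/i…u/ gap (V1→V2): /wz/ — longest licit onset from the right is /z/, leaving /w/ as coda.
/u…y/ gap (V2→V3): /l/ is a single consonant, so it becomes the next onset.
Result: viw.zu.lys.
Syllable 2 is /zu/: onset /z/, nucleus /u/, coda ∅.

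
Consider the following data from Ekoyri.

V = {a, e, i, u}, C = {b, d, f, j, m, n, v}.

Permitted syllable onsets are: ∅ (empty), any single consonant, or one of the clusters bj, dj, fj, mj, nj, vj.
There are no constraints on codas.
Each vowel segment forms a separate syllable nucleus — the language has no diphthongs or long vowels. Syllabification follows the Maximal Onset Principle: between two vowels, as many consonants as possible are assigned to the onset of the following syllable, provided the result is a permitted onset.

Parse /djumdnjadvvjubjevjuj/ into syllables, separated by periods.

djumd.njadv.vju.bje.vjuj

The vowels are u, a, u, e, u — 5 nuclei, so 5 syllables.
V1 /u/ – V2 /a/: /mdnj/ splits as /md/ + /nj/ (/nj/ is the longest suffix that is a licit onset).
V2 /a/ – V3 /u/: /dvvj/; trying suffixes from longest down, /vj/ is the first permitted one, so coda /dv/ | onset /vj/.
V3 /u/ – V4 /e/: cluster /bj/ — /bj/ is itself a permitted onset, so the whole cluster goes right; preceding coda = ∅.
V4 /e/ – V5 /u/: cluster /vj/ — /vj/ is itself a permitted onset, so the whole cluster goes right; preceding coda = ∅.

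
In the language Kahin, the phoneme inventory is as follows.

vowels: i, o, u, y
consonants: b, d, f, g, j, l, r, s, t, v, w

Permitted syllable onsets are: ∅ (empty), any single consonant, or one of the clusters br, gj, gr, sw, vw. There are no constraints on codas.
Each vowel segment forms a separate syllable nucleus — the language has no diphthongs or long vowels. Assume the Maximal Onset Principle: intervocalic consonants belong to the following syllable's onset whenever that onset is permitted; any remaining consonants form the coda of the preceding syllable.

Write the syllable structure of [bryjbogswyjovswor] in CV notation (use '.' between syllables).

Nuclei (vowels): y, o, y, o, o → 5 syllables.
V1 /y/ – V2 /o/: /jb/ — longest licit onset from the right is /b/, leaving /j/ as coda.
V2 /o/ – V3 /y/: cluster /gsw/ — the longest permitted-onset suffix is /sw/; onset = /sw/, preceding coda = /g/.
V3 /y/ – V4 /o/: /j/ → onset of the next syllable (single consonants are always licit onsets).
V4 /o/ – V5 /o/: /vsw/ — longest licit onset from the right is /sw/, leaving /v/ as coda.
So the parse is bryj.bog.swy.jov.swor.
Mapping each syllable to C/V: /bryj/ → CCVC, /bog/ → CVC, /swy/ → CCV, /jov/ → CVC, /swor/ → CCVC.

CCVC.CVC.CCV.CVC.CCVC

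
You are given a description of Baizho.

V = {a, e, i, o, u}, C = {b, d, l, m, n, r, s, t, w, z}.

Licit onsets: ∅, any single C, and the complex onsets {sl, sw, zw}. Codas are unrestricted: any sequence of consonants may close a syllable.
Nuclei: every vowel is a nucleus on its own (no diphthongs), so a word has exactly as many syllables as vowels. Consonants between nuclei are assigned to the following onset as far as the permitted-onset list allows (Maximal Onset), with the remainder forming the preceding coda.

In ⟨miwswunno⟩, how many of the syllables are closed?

Vowels present: i, u, o; each is a nucleus, giving 3 syllables.
σ1/σ2 boundary: /wsw/; trying suffixes from longest down, /sw/ is the first permitted one, so coda /w/ | onset /sw/.
σ2/σ3 boundary: /nn/; trying suffixes from longest down, /n/ is the first permitted one, so coda /n/ | onset /n/.
Syllabification: miw.swun.no.
Classifying each syllable: /miw/ (closed), /swun/ (closed), /no/ (open).
Closed syllables: 2.

2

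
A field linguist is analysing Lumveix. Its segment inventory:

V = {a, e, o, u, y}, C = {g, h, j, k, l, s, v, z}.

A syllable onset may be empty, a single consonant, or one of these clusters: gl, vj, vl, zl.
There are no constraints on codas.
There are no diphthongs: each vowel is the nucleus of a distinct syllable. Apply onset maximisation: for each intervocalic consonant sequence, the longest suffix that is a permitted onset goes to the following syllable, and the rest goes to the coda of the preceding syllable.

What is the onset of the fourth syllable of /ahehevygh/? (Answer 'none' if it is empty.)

v

The vowels are a, e, e, y — 4 nuclei, so 4 syllables.
V1 /a/ – V2 /e/: /h/ is a single consonant, so it becomes the next onset.
V2 /e/ – V3 /e/: just /h/ — single C goes to the following onset.
V3 /e/ – V4 /y/: /v/ is a single consonant, so it becomes the next onset.
So the parse is a.he.he.vygh.
Syllable 4 is /vygh/: onset /v/, nucleus /y/, coda /gh/.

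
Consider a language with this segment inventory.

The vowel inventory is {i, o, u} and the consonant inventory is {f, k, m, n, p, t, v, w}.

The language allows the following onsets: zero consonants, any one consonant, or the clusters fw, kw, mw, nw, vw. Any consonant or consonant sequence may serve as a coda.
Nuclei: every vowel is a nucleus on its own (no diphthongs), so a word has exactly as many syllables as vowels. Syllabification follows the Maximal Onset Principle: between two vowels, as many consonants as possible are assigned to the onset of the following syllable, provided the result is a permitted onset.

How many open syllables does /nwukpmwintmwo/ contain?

The vowels are u, i, o — 3 nuclei, so 3 syllables.
/u…i/ gap (V1→V2): /kpmw/ — longest licit onset from the right is /mw/, leaving /kp/ as coda.
/i…o/ gap (V2→V3): /ntmw/ splits as /nt/ + /mw/ (/mw/ is the longest suffix that is a licit onset).
Result: nwukp.mwint.mwo.
Classifying each syllable: /nwukp/ (closed), /mwint/ (closed), /mwo/ (open).
Open syllables: 1.

1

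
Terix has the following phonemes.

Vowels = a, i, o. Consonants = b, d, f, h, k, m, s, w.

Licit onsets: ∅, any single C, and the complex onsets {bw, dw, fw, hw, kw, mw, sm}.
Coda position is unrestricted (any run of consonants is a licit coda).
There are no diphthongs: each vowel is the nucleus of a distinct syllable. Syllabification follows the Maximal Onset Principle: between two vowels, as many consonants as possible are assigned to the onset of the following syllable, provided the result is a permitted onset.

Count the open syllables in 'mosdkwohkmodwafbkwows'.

The vowels are o, o, o, a, o — 5 nuclei, so 5 syllables.
/o…o/ gap (V1→V2): cluster /sdkw/ — the longest permitted-onset suffix is /kw/; onset = /kw/, preceding coda = /sd/.
/o…o/ gap (V2→V3): /hkm/ splits as /hk/ + /m/ (/m/ is the longest suffix that is a licit onset).
/o…a/ gap (V3→V4): /dw/ is a licit onset in full, so it all attaches to the next syllable.
/a…o/ gap (V4→V5): /fbkw/ splits as /fb/ + /kw/ (/kw/ is the longest suffix that is a licit onset).
Syllabification: mosd.kwohk.mo.dwafb.kwows.
Classifying each syllable: /mosd/ (closed), /kwohk/ (closed), /mo/ (open), /dwafb/ (closed), /kwows/ (closed).
Open syllables: 1.

1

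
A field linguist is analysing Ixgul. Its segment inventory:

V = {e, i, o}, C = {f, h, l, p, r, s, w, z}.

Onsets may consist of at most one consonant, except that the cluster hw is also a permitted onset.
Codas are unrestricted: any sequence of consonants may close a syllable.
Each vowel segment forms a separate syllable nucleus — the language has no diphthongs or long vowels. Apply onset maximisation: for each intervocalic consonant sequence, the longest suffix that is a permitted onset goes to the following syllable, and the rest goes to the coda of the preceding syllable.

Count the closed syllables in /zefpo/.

1

The vowels are e, o — 2 nuclei, so 2 syllables.
V1 /e/ – V2 /o/: /fp/; trying suffixes from longest down, /p/ is the first permitted one, so coda /f/ | onset /p/.
Putting it together: zef.po.
Classifying each syllable: /zef/ (closed), /po/ (open).
Closed syllables: 1.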